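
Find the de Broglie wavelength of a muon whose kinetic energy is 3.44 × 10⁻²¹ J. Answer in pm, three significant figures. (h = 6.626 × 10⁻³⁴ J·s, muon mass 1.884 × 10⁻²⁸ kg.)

p = √(2mKE) = √(2 × 1.884 × 10⁻²⁸ × 3.440 × 10⁻²¹) = 1.139 × 10⁻²⁴ kg·m/s.
λ = h/p = 6.626 × 10⁻³⁴ / 1.139 × 10⁻²⁴ = 5.82 × 10⁻¹⁰ m = 582 pm.

λ = 582 pm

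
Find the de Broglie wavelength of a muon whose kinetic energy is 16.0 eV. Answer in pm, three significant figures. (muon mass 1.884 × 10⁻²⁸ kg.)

KE = 16.0 eV = 2.563 × 10⁻¹⁸ J.
p = √(2mKE) = √(2 × 1.884 × 10⁻²⁸ × 2.563 × 10⁻¹⁸) = 3.108 × 10⁻²³ kg·m/s.
λ = h/p = 6.626 × 10⁻³⁴ / 3.108 × 10⁻²³ = 2.13 × 10⁻¹¹ m = 21.3 pm.

λ = 21.3 pm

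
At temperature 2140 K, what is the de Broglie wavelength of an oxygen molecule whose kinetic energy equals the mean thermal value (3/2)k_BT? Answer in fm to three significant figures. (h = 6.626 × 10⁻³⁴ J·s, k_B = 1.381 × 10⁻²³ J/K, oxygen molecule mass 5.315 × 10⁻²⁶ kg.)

KE = (3/2)k_BT = 1.5 × 1.381 × 10⁻²³ × 2140 = 4.433 × 10⁻²⁰ J.
p = √(2mKE) = √(2 × 5.315 × 10⁻²⁶ × 4.433 × 10⁻²⁰) = 6.865 × 10⁻²³ kg·m/s.
λ = h/p = 9.65 × 10⁻¹² m = 9650 fm.

λ = 9650 fm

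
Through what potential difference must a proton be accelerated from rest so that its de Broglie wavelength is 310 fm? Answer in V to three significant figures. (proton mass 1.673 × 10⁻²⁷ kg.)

p = h/λ = 6.626 × 10⁻³⁴ / 3.100 × 10⁻¹³ = 2.137 × 10⁻²¹ kg·m/s.
KE = p²/(2m) = 1.365 × 10⁻¹⁵ J.
V = KE/e = 1.365 × 10⁻¹⁵ / (1.602 × 10⁻¹⁹) = 8520 V.

V = 8520 V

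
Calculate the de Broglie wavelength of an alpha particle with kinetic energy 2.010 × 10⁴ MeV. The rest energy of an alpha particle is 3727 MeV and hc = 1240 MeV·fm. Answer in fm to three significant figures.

Total energy E = KE + m₀c² = 2.010 × 10⁴ + 3727 = 23827 MeV.
(pc)² = E² − (m₀c²)² = (23827)² − (3727)² = 5.538 × 10⁸ MeV², so pc = 2.353 × 10⁴ MeV.
λ = hc/(pc) = 1240 MeV·fm / 2.353 × 10⁴ MeV = 0.0527 fm.

λ = 0.0527 fm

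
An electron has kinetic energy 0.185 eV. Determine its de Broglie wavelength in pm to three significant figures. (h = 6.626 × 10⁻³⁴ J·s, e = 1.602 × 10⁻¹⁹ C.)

KE = 0.185 eV = 2.964 × 10⁻²⁰ J.
p = √(2mKE) = √(2 × 9.109 × 10⁻³¹ × 2.964 × 10⁻²⁰) = 2.324 × 10⁻²⁵ kg·m/s.
λ = h/p = 6.626 × 10⁻³⁴ / 2.324 × 10⁻²⁵ = 2.85 × 10⁻⁹ m = 2850 pm.

λ = 2850 pm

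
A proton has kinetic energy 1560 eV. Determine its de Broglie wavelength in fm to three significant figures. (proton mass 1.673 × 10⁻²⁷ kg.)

KE = 1560 eV = 2.499 × 10⁻¹⁶ J.
p = √(2mKE) = √(2 × 1.673 × 10⁻²⁷ × 2.499 × 10⁻¹⁶) = 9.144 × 10⁻²² kg·m/s.
λ = h/p = 6.626 × 10⁻³⁴ / 9.144 × 10⁻²² = 7.25 × 10⁻¹³ m = 725 fm.

λ = 725 fm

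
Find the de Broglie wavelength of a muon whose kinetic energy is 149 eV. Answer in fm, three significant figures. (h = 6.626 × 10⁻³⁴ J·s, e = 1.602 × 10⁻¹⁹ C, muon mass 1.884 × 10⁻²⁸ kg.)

λ = 6990 fm

KE = 149 eV = 2.387 × 10⁻¹⁷ J.
p = √(2mKE) = √(2 × 1.884 × 10⁻²⁸ × 2.387 × 10⁻¹⁷) = 9.484 × 10⁻²³ kg·m/s.
λ = h/p = 6.626 × 10⁻³⁴ / 9.484 × 10⁻²³ = 6.99 × 10⁻¹² m = 6990 fm.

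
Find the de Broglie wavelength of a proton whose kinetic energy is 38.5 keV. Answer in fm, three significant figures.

λ = 146 fm

KE = 38.5 keV = 6.168 × 10⁻¹⁵ J.
p = √(2mKE) = √(2 × 1.673 × 10⁻²⁷ × 6.168 × 10⁻¹⁵) = 4.543 × 10⁻²¹ kg·m/s.
λ = h/p = 6.626 × 10⁻³⁴ / 4.543 × 10⁻²¹ = 1.46 × 10⁻¹³ m = 146 fm.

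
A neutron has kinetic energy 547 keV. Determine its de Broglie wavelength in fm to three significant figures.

λ = 38.7 fm

KE = 547 keV = 8.763 × 10⁻¹⁴ J.
p = √(2mKE) = √(2 × 1.675 × 10⁻²⁷ × 8.763 × 10⁻¹⁴) = 1.713 × 10⁻²⁰ kg·m/s.
λ = h/p = 6.626 × 10⁻³⁴ / 1.713 × 10⁻²⁰ = 3.87 × 10⁻¹⁴ m = 38.7 fm.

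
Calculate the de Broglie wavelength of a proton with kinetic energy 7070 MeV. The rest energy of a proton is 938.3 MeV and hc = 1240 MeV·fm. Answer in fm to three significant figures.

λ = 0.156 fm

Total energy E = KE + m₀c² = 7070 + 938.3 = 8008.3 MeV.
(pc)² = E² − (m₀c²)² = (8008.3)² − (938.3)² = 6.325 × 10⁷ MeV², so pc = 7953 MeV.
λ = hc/(pc) = 1240 MeV·fm / 7953 MeV = 0.156 fm.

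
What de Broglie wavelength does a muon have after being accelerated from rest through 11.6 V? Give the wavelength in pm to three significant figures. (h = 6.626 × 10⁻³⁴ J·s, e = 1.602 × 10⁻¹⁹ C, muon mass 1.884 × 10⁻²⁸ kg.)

λ = 25.0 pm

KE = eV = 1.602 × 10⁻¹⁹ × 11.60 = 1.858 × 10⁻¹⁸ J.
p = √(2mKE) = √(2 × 1.884 × 10⁻²⁸ × 1.858 × 10⁻¹⁸) = 2.646 × 10⁻²³ kg·m/s.
λ = h/p = 6.626 × 10⁻³⁴ / 2.646 × 10⁻²³ = 2.50 × 10⁻¹¹ m = 25.0 pm.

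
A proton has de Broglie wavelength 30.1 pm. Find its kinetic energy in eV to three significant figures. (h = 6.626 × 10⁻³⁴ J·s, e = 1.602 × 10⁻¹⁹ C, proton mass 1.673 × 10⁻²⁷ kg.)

KE = 0.904 eV

p = h/λ = 6.626 × 10⁻³⁴ / 3.010 × 10⁻¹¹ = 2.201 × 10⁻²³ kg·m/s.
KE = p²/(2m) = (2.201 × 10⁻²³)² / (2 × 1.673 × 10⁻²⁷) = 1.448 × 10⁻¹⁹ J = 0.904 eV.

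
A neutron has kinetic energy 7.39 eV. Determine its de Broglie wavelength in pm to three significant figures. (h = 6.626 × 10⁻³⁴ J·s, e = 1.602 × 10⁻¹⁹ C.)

λ = 10.5 pm

KE = 7.39 eV = 1.184 × 10⁻¹⁸ J.
p = √(2mKE) = √(2 × 1.675 × 10⁻²⁷ × 1.184 × 10⁻¹⁸) = 6.298 × 10⁻²³ kg·m/s.
λ = h/p = 6.626 × 10⁻³⁴ / 6.298 × 10⁻²³ = 1.05 × 10⁻¹¹ m = 10.5 pm.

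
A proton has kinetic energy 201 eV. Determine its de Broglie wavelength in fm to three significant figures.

KE = 201 eV = 3.220 × 10⁻¹⁷ J.
p = √(2mKE) = √(2 × 1.673 × 10⁻²⁷ × 3.220 × 10⁻¹⁷) = 3.282 × 10⁻²² kg·m/s.
λ = h/p = 6.626 × 10⁻³⁴ / 3.282 × 10⁻²² = 2.02 × 10⁻¹² m = 2020 fm.

λ = 2020 fm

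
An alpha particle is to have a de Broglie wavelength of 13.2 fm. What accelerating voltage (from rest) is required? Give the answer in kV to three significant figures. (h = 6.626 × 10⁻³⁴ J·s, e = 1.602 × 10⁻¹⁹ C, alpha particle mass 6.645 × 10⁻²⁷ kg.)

p = h/λ = 6.626 × 10⁻³⁴ / 1.320 × 10⁻¹⁴ = 5.020 × 10⁻²⁰ kg·m/s.
KE = p²/(2m) = 1.896 × 10⁻¹³ J.
V = KE/2e = 1.896 × 10⁻¹³ / (2 × 1.602 × 10⁻¹⁹) = 592 kV.

V = 592 kV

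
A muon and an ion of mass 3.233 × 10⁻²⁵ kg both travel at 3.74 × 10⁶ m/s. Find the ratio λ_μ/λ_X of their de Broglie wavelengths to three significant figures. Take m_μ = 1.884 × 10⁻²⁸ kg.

At fixed v, p = mv so λ = h/(mv) ∝ 1/m.
λ_μ/λ_X = m_X/m_μ = 3.233 × 10⁻²⁵/1.884 × 10⁻²⁸ = 1720.

λ_μ/λ_X = 1720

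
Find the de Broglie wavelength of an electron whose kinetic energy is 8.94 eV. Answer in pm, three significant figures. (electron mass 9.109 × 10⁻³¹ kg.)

λ = 410 pm

KE = 8.94 eV = 1.432 × 10⁻¹⁸ J.
p = √(2mKE) = √(2 × 9.109 × 10⁻³¹ × 1.432 × 10⁻¹⁸) = 1.615 × 10⁻²⁴ kg·m/s.
λ = h/p = 6.626 × 10⁻³⁴ / 1.615 × 10⁻²⁴ = 4.10 × 10⁻¹⁰ m = 410 pm.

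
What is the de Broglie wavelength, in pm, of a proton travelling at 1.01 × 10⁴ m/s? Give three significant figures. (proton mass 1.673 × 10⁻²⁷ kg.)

p = mv = 1.673 × 10⁻²⁷ × 1.01 × 10⁴ = 1.690 × 10⁻²³ kg·m/s.
λ = h/p = 6.626 × 10⁻³⁴ / 1.690 × 10⁻²³ = 3.92 × 10⁻¹¹ m = 39.2 pm.

λ = 39.2 pm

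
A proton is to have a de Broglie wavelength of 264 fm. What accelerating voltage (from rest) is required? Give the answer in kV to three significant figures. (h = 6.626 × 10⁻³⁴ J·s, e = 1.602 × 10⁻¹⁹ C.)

p = h/λ = 6.626 × 10⁻³⁴ / 2.640 × 10⁻¹³ = 2.510 × 10⁻²¹ kg·m/s.
KE = p²/(2m) = 1.883 × 10⁻¹⁵ J.
V = KE/e = 1.883 × 10⁻¹⁵ / (1.602 × 10⁻¹⁹) = 11.8 kV.

V = 11.8 kV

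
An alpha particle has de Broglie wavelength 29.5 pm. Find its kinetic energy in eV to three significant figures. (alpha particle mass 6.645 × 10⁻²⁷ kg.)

p = h/λ = 6.626 × 10⁻³⁴ / 2.950 × 10⁻¹¹ = 2.246 × 10⁻²³ kg·m/s.
KE = p²/(2m) = (2.246 × 10⁻²³)² / (2 × 6.645 × 10⁻²⁷) = 3.796 × 10⁻²⁰ J = 0.237 eV.

KE = 0.237 eV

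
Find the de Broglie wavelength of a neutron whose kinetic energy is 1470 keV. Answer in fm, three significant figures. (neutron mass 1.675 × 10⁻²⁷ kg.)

λ = 23.6 fm

KE = 1470 keV = 2.355 × 10⁻¹³ J.
p = √(2mKE) = √(2 × 1.675 × 10⁻²⁷ × 2.355 × 10⁻¹³) = 2.809 × 10⁻²⁰ kg·m/s.
λ = h/p = 6.626 × 10⁻³⁴ / 2.809 × 10⁻²⁰ = 2.36 × 10⁻¹⁴ m = 23.6 fm.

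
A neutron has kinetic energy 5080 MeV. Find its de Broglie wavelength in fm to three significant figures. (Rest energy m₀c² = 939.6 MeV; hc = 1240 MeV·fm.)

Total energy E = KE + m₀c² = 5080 + 939.6 = 6019.6 MeV.
(pc)² = E² − (m₀c²)² = (6019.6)² − (939.6)² = 3.535 × 10⁷ MeV², so pc = 5946 MeV.
λ = hc/(pc) = 1240 MeV·fm / 5946 MeV = 0.209 fm.

λ = 0.209 fm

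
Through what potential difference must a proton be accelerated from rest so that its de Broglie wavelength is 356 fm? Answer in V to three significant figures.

p = h/λ = 6.626 × 10⁻³⁴ / 3.560 × 10⁻¹³ = 1.861 × 10⁻²¹ kg·m/s.
KE = p²/(2m) = 1.035 × 10⁻¹⁵ J.
V = KE/e = 1.035 × 10⁻¹⁵ / (1.602 × 10⁻¹⁹) = 6460 V.

V = 6460 V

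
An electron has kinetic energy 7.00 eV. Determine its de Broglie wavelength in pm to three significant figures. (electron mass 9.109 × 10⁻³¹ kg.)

KE = 7.00 eV = 1.121 × 10⁻¹⁸ J.
p = √(2mKE) = √(2 × 9.109 × 10⁻³¹ × 1.121 × 10⁻¹⁸) = 1.429 × 10⁻²⁴ kg·m/s.
λ = h/p = 6.626 × 10⁻³⁴ / 1.429 × 10⁻²⁴ = 4.64 × 10⁻¹⁰ m = 464 pm.

λ = 464 pm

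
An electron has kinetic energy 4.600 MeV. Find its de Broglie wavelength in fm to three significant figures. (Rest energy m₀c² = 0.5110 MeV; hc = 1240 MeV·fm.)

λ = 244 fm

Total energy E = KE + m₀c² = 4.600 + 0.5110 = 5.1110 MeV.
(pc)² = E² − (m₀c²)² = (5.1110)² − (0.5110)² = 25.86 MeV², so pc = 5.085 MeV.
λ = hc/(pc) = 1240 MeV·fm / 5.085 MeV = 244 fm.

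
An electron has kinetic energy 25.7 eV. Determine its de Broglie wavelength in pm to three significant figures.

KE = 25.7 eV = 4.117 × 10⁻¹⁸ J.
p = √(2mKE) = √(2 × 9.109 × 10⁻³¹ × 4.117 × 10⁻¹⁸) = 2.739 × 10⁻²⁴ kg·m/s.
λ = h/p = 6.626 × 10⁻³⁴ / 2.739 × 10⁻²⁴ = 2.42 × 10⁻¹⁰ m = 242 pm.

λ = 242 pm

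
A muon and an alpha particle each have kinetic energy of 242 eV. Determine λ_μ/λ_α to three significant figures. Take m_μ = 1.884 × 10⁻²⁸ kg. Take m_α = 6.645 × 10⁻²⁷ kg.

At fixed KE, p = √(2mKE) so λ = h/p ∝ 1/√m.
λ_μ/λ_α = √(m_α/m_μ) = √(6.645 × 10⁻²⁷/1.884 × 10⁻²⁸) = √(35.27) = 5.94.

λ_μ/λ_α = 5.94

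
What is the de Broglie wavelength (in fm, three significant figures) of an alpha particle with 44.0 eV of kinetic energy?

λ = 2160 fm

KE = 44.0 eV = 7.049 × 10⁻¹⁸ J.
p = √(2mKE) = √(2 × 6.645 × 10⁻²⁷ × 7.049 × 10⁻¹⁸) = 3.061 × 10⁻²² kg·m/s.
λ = h/p = 6.626 × 10⁻³⁴ / 3.061 × 10⁻²² = 2.16 × 10⁻¹² m = 2160 fm.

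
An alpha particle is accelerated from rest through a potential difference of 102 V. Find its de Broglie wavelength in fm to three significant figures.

λ = 1010 fm

KE = 2eV = 2 × 1.602 × 10⁻¹⁹ × 102.0 = 3.268 × 10⁻¹⁷ J.
p = √(2mKE) = √(2 × 6.645 × 10⁻²⁷ × 3.268 × 10⁻¹⁷) = 6.590 × 10⁻²² kg·m/s.
λ = h/p = 6.626 × 10⁻³⁴ / 6.590 × 10⁻²² = 1.01 × 10⁻¹² m = 1010 fm.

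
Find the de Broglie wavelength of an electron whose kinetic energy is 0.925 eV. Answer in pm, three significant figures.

KE = 0.925 eV = 1.482 × 10⁻¹⁹ J.
p = √(2mKE) = √(2 × 9.109 × 10⁻³¹ × 1.482 × 10⁻¹⁹) = 5.196 × 10⁻²⁵ kg·m/s.
λ = h/p = 6.626 × 10⁻³⁴ / 5.196 × 10⁻²⁵ = 1.28 × 10⁻⁹ m = 1280 pm.

λ = 1280 pm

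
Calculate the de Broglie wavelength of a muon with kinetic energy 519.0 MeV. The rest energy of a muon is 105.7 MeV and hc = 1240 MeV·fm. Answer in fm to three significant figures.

Total energy E = KE + m₀c² = 519.0 + 105.7 = 624.7 MeV.
(pc)² = E² − (m₀c²)² = (624.7)² − (105.7)² = 3.791 × 10⁵ MeV², so pc = 615.7 MeV.
λ = hc/(pc) = 1240 MeV·fm / 615.7 MeV = 2.01 fm.

λ = 2.01 fm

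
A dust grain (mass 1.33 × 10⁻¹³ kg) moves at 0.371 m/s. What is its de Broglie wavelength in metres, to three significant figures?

p = mv = 1.33 × 10⁻¹³ × 0.371 = 4.934 × 10⁻¹⁴ kg·m/s.
λ = h/p = 6.626 × 10⁻³⁴ / 4.934 × 10⁻¹⁴ = 1.34 × 10⁻²⁰ m.

λ = 1.34 × 10⁻²⁰ m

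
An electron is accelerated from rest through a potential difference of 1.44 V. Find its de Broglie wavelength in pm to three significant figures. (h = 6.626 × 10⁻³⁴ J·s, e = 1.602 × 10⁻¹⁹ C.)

KE = eV = 1.602 × 10⁻¹⁹ × 1.440 = 2.307 × 10⁻¹⁹ J.
p = √(2mKE) = √(2 × 9.109 × 10⁻³¹ × 2.307 × 10⁻¹⁹) = 6.483 × 10⁻²⁵ kg·m/s.
λ = h/p = 6.626 × 10⁻³⁴ / 6.483 × 10⁻²⁵ = 1.02 × 10⁻⁹ m = 1020 pm.

λ = 1020 pm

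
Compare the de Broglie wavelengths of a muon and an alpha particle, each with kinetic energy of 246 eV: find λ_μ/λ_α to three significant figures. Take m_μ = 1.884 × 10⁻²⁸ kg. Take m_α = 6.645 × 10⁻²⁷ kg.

λ_μ/λ_α = 5.94

At fixed KE, p = √(2mKE) so λ = h/p ∝ 1/√m.
λ_μ/λ_α = √(m_α/m_μ) = √(6.645 × 10⁻²⁷/1.884 × 10⁻²⁸) = √(35.27) = 5.94.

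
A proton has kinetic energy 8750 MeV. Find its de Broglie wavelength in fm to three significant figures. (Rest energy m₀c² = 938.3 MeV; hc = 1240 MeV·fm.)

λ = 0.129 fm

Total energy E = KE + m₀c² = 8750 + 938.3 = 9688.3 MeV.
(pc)² = E² − (m₀c²)² = (9688.3)² − (938.3)² = 9.298 × 10⁷ MeV², so pc = 9643 MeV.
λ = hc/(pc) = 1240 MeV·fm / 9643 MeV = 0.129 fm.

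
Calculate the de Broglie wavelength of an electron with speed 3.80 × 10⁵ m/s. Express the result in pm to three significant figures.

λ = 1910 pm

p = mv = 9.109 × 10⁻³¹ × 3.80 × 10⁵ = 3.461 × 10⁻²⁵ kg·m/s.
λ = h/p = 6.626 × 10⁻³⁴ / 3.461 × 10⁻²⁵ = 1.91 × 10⁻⁹ m = 1910 pm.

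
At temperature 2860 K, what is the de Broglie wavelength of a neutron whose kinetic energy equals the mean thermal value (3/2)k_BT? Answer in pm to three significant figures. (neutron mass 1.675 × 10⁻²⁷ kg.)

λ = 47.0 pm

KE = (3/2)k_BT = 1.5 × 1.381 × 10⁻²³ × 2860 = 5.924 × 10⁻²⁰ J.
p = √(2mKE) = √(2 × 1.675 × 10⁻²⁷ × 5.924 × 10⁻²⁰) = 1.409 × 10⁻²³ kg·m/s.
λ = h/p = 4.70 × 10⁻¹¹ m = 47.0 pm.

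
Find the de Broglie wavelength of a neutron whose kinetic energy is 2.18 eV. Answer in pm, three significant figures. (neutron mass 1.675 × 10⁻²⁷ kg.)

λ = 19.4 pm

KE = 2.18 eV = 3.492 × 10⁻¹⁹ J.
p = √(2mKE) = √(2 × 1.675 × 10⁻²⁷ × 3.492 × 10⁻¹⁹) = 3.420 × 10⁻²³ kg·m/s.
λ = h/p = 6.626 × 10⁻³⁴ / 3.420 × 10⁻²³ = 1.94 × 10⁻¹¹ m = 19.4 pm.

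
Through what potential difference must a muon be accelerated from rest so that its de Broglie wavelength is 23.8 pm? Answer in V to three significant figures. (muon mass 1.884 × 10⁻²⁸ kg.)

p = h/λ = 6.626 × 10⁻³⁴ / 2.380 × 10⁻¹¹ = 2.784 × 10⁻²³ kg·m/s.
KE = p²/(2m) = 2.057 × 10⁻¹⁸ J.
V = KE/e = 2.057 × 10⁻¹⁸ / (1.602 × 10⁻¹⁹) = 12.8 V.

V = 12.8 V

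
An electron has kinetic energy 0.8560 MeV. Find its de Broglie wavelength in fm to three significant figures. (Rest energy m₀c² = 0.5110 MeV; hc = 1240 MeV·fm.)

λ = 978 fm

Total energy E = KE + m₀c² = 0.8560 + 0.5110 = 1.3670 MeV.
(pc)² = E² − (m₀c²)² = (1.3670)² − (0.5110)² = 1.608 MeV², so pc = 1.268 MeV.
λ = hc/(pc) = 1240 MeV·fm / 1.268 MeV = 978 fm.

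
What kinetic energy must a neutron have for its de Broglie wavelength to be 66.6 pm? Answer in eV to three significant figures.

p = h/λ = 6.626 × 10⁻³⁴ / 6.660 × 10⁻¹¹ = 9.949 × 10⁻²⁴ kg·m/s.
KE = p²/(2m) = (9.949 × 10⁻²⁴)² / (2 × 1.675 × 10⁻²⁷) = 2.955 × 10⁻²⁰ J = 0.184 eV.

KE = 0.184 eV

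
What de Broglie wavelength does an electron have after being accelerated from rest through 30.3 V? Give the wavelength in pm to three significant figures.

KE = eV = 1.602 × 10⁻¹⁹ × 30.30 = 4.854 × 10⁻¹⁸ J.
p = √(2mKE) = √(2 × 9.109 × 10⁻³¹ × 4.854 × 10⁻¹⁸) = 2.974 × 10⁻²⁴ kg·m/s.
λ = h/p = 6.626 × 10⁻³⁴ / 2.974 × 10⁻²⁴ = 2.23 × 10⁻¹⁰ m = 223 pm.

λ = 223 pm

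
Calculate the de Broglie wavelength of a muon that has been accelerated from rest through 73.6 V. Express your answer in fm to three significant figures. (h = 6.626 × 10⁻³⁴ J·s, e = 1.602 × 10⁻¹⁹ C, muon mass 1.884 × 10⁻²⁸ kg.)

KE = eV = 1.602 × 10⁻¹⁹ × 73.60 = 1.179 × 10⁻¹⁷ J.
p = √(2mKE) = √(2 × 1.884 × 10⁻²⁸ × 1.179 × 10⁻¹⁷) = 6.665 × 10⁻²³ kg·m/s.
λ = h/p = 6.626 × 10⁻³⁴ / 6.665 × 10⁻²³ = 9.94 × 10⁻¹² m = 9940 fm.

λ = 9940 fm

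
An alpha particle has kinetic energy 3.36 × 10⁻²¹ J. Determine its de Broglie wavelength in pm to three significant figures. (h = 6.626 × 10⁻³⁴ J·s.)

p = √(2mKE) = √(2 × 6.645 × 10⁻²⁷ × 3.360 × 10⁻²¹) = 6.682 × 10⁻²⁴ kg·m/s.
λ = h/p = 6.626 × 10⁻³⁴ / 6.682 × 10⁻²⁴ = 9.92 × 10⁻¹¹ m = 99.2 pm.

λ = 99.2 pm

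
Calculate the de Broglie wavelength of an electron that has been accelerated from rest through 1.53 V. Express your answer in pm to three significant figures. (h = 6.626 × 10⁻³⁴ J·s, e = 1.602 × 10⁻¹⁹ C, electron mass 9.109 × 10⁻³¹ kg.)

λ = 992 pm

KE = eV = 1.602 × 10⁻¹⁹ × 1.530 = 2.451 × 10⁻¹⁹ J.
p = √(2mKE) = √(2 × 9.109 × 10⁻³¹ × 2.451 × 10⁻¹⁹) = 6.682 × 10⁻²⁵ kg·m/s.
λ = h/p = 6.626 × 10⁻³⁴ / 6.682 × 10⁻²⁵ = 9.92 × 10⁻¹⁰ m = 992 pm.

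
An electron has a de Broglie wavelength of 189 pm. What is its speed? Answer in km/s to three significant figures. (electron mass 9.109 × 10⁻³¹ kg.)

p = h/λ = 6.626 × 10⁻³⁴ / 1.890 × 10⁻¹⁰ = 3.506 × 10⁻²⁴ kg·m/s.
v = p/m = 3.506 × 10⁻²⁴ / 9.109 × 10⁻³¹ = 3.85 × 10⁶ m/s = 3850 km/s.

v = 3850 km/s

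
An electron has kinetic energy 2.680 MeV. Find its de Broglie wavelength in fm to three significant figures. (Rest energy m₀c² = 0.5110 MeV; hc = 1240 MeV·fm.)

Total energy E = KE + m₀c² = 2.680 + 0.5110 = 3.1910 MeV.
(pc)² = E² − (m₀c²)² = (3.1910)² − (0.5110)² = 9.921 MeV², so pc = 3.150 MeV.
λ = hc/(pc) = 1240 MeV·fm / 3.150 MeV = 394 fm.

λ = 394 fm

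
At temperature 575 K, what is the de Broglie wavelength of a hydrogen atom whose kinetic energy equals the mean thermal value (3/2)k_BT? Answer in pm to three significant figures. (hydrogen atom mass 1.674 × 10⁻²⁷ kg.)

KE = (3/2)k_BT = 1.5 × 1.381 × 10⁻²³ × 575 = 1.191 × 10⁻²⁰ J.
p = √(2mKE) = √(2 × 1.674 × 10⁻²⁷ × 1.191 × 10⁻²⁰) = 6.315 × 10⁻²⁴ kg·m/s.
λ = h/p = 1.05 × 10⁻¹⁰ m = 105 pm.

λ = 105 pm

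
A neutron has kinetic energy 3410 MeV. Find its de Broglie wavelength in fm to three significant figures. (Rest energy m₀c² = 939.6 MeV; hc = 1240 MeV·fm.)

Total energy E = KE + m₀c² = 3410 + 939.6 = 4349.6 MeV.
(pc)² = E² − (m₀c²)² = (4349.6)² − (939.6)² = 1.804 × 10⁷ MeV², so pc = 4247 MeV.
λ = hc/(pc) = 1240 MeV·fm / 4247 MeV = 0.292 fm.

λ = 0.292 fm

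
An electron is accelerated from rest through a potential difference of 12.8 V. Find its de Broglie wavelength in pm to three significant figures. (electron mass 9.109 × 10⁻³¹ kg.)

KE = eV = 1.602 × 10⁻¹⁹ × 12.80 = 2.051 × 10⁻¹⁸ J.
p = √(2mKE) = √(2 × 9.109 × 10⁻³¹ × 2.051 × 10⁻¹⁸) = 1.933 × 10⁻²⁴ kg·m/s.
λ = h/p = 6.626 × 10⁻³⁴ / 1.933 × 10⁻²⁴ = 3.43 × 10⁻¹⁰ m = 343 pm.

λ = 343 pm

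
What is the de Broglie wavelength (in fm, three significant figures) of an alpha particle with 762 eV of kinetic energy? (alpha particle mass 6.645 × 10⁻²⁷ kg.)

λ = 520 fm

KE = 762 eV = 1.221 × 10⁻¹⁶ J.
p = √(2mKE) = √(2 × 6.645 × 10⁻²⁷ × 1.221 × 10⁻¹⁶) = 1.274 × 10⁻²¹ kg·m/s.
λ = h/p = 6.626 × 10⁻³⁴ / 1.274 × 10⁻²¹ = 5.20 × 10⁻¹³ m = 520 fm.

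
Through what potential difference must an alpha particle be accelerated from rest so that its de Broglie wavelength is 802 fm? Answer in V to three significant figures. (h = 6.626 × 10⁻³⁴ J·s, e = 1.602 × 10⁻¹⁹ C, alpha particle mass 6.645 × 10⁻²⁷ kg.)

V = 160 V

p = h/λ = 6.626 × 10⁻³⁴ / 8.020 × 10⁻¹³ = 8.262 × 10⁻²² kg·m/s.
KE = p²/(2m) = 5.136 × 10⁻¹⁷ J.
V = KE/2e = 5.136 × 10⁻¹⁷ / (2 × 1.602 × 10⁻¹⁹) = 160 V.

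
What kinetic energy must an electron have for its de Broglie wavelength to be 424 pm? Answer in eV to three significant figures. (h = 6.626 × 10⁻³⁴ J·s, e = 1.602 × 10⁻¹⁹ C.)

p = h/λ = 6.626 × 10⁻³⁴ / 4.240 × 10⁻¹⁰ = 1.563 × 10⁻²⁴ kg·m/s.
KE = p²/(2m) = (1.563 × 10⁻²⁴)² / (2 × 9.109 × 10⁻³¹) = 1.341 × 10⁻¹⁸ J = 8.37 eV.

KE = 8.37 eV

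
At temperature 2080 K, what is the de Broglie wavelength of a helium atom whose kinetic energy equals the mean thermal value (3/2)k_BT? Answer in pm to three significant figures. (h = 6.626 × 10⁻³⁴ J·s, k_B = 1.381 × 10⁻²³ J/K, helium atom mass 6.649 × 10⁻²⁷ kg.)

KE = (3/2)k_BT = 1.5 × 1.381 × 10⁻²³ × 2080 = 4.309 × 10⁻²⁰ J.
p = √(2mKE) = √(2 × 6.649 × 10⁻²⁷ × 4.309 × 10⁻²⁰) = 2.394 × 10⁻²³ kg·m/s.
λ = h/p = 2.77 × 10⁻¹¹ m = 27.7 pm.

λ = 27.7 pm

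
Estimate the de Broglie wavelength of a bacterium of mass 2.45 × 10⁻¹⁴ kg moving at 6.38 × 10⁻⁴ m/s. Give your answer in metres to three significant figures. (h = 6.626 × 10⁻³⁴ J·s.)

p = mv = 2.45 × 10⁻¹⁴ × 6.38 × 10⁻⁴ = 1.563 × 10⁻¹⁷ kg·m/s.
λ = h/p = 6.626 × 10⁻³⁴ / 1.563 × 10⁻¹⁷ = 4.24 × 10⁻¹⁷ m.

λ = 4.24 × 10⁻¹⁷ m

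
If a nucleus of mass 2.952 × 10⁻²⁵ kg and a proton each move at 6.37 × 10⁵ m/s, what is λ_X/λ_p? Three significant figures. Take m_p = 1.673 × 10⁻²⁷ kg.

At fixed v, p = mv so λ = h/(mv) ∝ 1/m.
λ_X/λ_p = m_p/m_X = 1.673 × 10⁻²⁷/2.952 × 10⁻²⁵ = 5.67 × 10⁻³.

λ_X/λ_p = 5.67 × 10⁻³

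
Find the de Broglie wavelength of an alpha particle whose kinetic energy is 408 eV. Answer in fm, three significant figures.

λ = 711 fm

KE = 408 eV = 6.536 × 10⁻¹⁷ J.
p = √(2mKE) = √(2 × 6.645 × 10⁻²⁷ × 6.536 × 10⁻¹⁷) = 9.320 × 10⁻²² kg·m/s.
λ = h/p = 6.626 × 10⁻³⁴ / 9.320 × 10⁻²² = 7.11 × 10⁻¹³ m = 711 fm.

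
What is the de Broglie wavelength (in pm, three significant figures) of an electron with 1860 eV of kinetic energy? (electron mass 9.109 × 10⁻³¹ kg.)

KE = 1860 eV = 2.980 × 10⁻¹⁶ J.
p = √(2mKE) = √(2 × 9.109 × 10⁻³¹ × 2.980 × 10⁻¹⁶) = 2.330 × 10⁻²³ kg·m/s.
λ = h/p = 6.626 × 10⁻³⁴ / 2.330 × 10⁻²³ = 2.84 × 10⁻¹¹ m = 28.4 pm.

λ = 28.4 pm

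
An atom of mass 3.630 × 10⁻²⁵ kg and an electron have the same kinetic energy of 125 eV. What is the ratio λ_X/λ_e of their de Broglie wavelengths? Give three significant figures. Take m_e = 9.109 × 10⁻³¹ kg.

λ_X/λ_e = 1.58 × 10⁻³

At fixed KE, p = √(2mKE) so λ = h/p ∝ 1/√m.
λ_X/λ_e = √(m_e/m_X) = √(9.109 × 10⁻³¹/3.630 × 10⁻²⁵) = √(2.509 × 10⁻⁶) = 1.58 × 10⁻³.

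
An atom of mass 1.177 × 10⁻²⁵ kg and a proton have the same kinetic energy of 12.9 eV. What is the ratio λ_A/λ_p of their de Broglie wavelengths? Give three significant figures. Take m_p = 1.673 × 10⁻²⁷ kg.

At fixed KE, p = √(2mKE) so λ = h/p ∝ 1/√m.
λ_A/λ_p = √(m_p/m_A) = √(1.673 × 10⁻²⁷/1.177 × 10⁻²⁵) = √(0.01421) = 0.119.

λ_A/λ_p = 0.119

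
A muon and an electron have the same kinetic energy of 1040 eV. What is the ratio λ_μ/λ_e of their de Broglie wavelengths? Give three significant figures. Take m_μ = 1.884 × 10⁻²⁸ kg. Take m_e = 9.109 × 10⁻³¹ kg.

λ_μ/λ_e = 0.0695

At fixed KE, p = √(2mKE) so λ = h/p ∝ 1/√m.
λ_μ/λ_e = √(m_e/m_μ) = √(9.109 × 10⁻³¹/1.884 × 10⁻²⁸) = √(4.835 × 10⁻³) = 0.0695.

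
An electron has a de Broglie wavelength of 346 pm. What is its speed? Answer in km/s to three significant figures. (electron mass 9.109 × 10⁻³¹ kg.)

p = h/λ = 6.626 × 10⁻³⁴ / 3.460 × 10⁻¹⁰ = 1.915 × 10⁻²⁴ kg·m/s.
v = p/m = 1.915 × 10⁻²⁴ / 9.109 × 10⁻³¹ = 2.10 × 10⁶ m/s = 2100 km/s.

v = 2100 km/s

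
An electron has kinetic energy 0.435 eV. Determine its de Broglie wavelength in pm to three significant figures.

KE = 0.435 eV = 6.969 × 10⁻²⁰ J.
p = √(2mKE) = √(2 × 9.109 × 10⁻³¹ × 6.969 × 10⁻²⁰) = 3.563 × 10⁻²⁵ kg·m/s.
λ = h/p = 6.626 × 10⁻³⁴ / 3.563 × 10⁻²⁵ = 1.86 × 10⁻⁹ m = 1860 pm.

λ = 1860 pm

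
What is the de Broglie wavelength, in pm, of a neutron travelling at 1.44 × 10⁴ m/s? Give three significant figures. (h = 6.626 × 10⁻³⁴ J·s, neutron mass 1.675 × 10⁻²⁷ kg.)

p = mv = 1.675 × 10⁻²⁷ × 1.44 × 10⁴ = 2.412 × 10⁻²³ kg·m/s.
λ = h/p = 6.626 × 10⁻³⁴ / 2.412 × 10⁻²³ = 2.75 × 10⁻¹¹ m = 27.5 pm.

λ = 27.5 pm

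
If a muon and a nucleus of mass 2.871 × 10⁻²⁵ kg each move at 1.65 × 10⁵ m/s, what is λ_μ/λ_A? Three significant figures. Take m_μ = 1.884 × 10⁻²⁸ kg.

At fixed v, p = mv so λ = h/(mv) ∝ 1/m.
λ_μ/λ_A = m_A/m_μ = 2.871 × 10⁻²⁵/1.884 × 10⁻²⁸ = 1520.

λ_μ/λ_A = 1520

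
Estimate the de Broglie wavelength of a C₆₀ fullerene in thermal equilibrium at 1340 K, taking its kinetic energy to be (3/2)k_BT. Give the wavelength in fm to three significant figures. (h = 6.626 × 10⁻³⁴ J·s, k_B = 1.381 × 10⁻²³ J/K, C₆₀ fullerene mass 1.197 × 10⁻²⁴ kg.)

λ = 2570 fm

KE = (3/2)k_BT = 1.5 × 1.381 × 10⁻²³ × 1340 = 2.776 × 10⁻²⁰ J.
p = √(2mKE) = √(2 × 1.197 × 10⁻²⁴ × 2.776 × 10⁻²⁰) = 2.578 × 10⁻²² kg·m/s.
λ = h/p = 2.57 × 10⁻¹² m = 2570 fm.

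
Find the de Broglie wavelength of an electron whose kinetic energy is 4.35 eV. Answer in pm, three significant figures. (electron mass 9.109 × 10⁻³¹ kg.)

KE = 4.35 eV = 6.969 × 10⁻¹⁹ J.
p = √(2mKE) = √(2 × 9.109 × 10⁻³¹ × 6.969 × 10⁻¹⁹) = 1.127 × 10⁻²⁴ kg·m/s.
λ = h/p = 6.626 × 10⁻³⁴ / 1.127 × 10⁻²⁴ = 5.88 × 10⁻¹⁰ m = 588 pm.

λ = 588 pm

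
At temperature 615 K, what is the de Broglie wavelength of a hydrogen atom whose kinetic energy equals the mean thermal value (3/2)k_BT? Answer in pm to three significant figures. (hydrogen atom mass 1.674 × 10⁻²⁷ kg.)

λ = 101 pm

KE = (3/2)k_BT = 1.5 × 1.381 × 10⁻²³ × 615 = 1.274 × 10⁻²⁰ J.
p = √(2mKE) = √(2 × 1.674 × 10⁻²⁷ × 1.274 × 10⁻²⁰) = 6.531 × 10⁻²⁴ kg·m/s.
λ = h/p = 1.01 × 10⁻¹⁰ m = 101 pm.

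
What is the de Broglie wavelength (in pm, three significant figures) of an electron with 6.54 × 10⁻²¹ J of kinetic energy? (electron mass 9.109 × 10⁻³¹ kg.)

λ = 6070 pm

p = √(2mKE) = √(2 × 9.109 × 10⁻³¹ × 6.540 × 10⁻²¹) = 1.092 × 10⁻²⁵ kg·m/s.
λ = h/p = 6.626 × 10⁻³⁴ / 1.092 × 10⁻²⁵ = 6.07 × 10⁻⁹ m = 6070 pm.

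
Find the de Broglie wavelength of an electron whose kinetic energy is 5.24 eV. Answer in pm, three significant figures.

λ = 536 pm

KE = 5.24 eV = 8.394 × 10⁻¹⁹ J.
p = √(2mKE) = √(2 × 9.109 × 10⁻³¹ × 8.394 × 10⁻¹⁹) = 1.237 × 10⁻²⁴ kg·m/s.
λ = h/p = 6.626 × 10⁻³⁴ / 1.237 × 10⁻²⁴ = 5.36 × 10⁻¹⁰ m = 536 pm.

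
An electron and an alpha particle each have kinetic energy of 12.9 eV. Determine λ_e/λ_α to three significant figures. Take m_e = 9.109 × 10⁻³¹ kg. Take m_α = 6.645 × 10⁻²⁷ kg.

λ_e/λ_α = 85.4

At fixed KE, p = √(2mKE) so λ = h/p ∝ 1/√m.
λ_e/λ_α = √(m_α/m_e) = √(6.645 × 10⁻²⁷/9.109 × 10⁻³¹) = √(7295) = 85.4.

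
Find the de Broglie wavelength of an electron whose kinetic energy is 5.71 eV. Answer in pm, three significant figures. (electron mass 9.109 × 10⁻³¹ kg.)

KE = 5.71 eV = 9.147 × 10⁻¹⁹ J.
p = √(2mKE) = √(2 × 9.109 × 10⁻³¹ × 9.147 × 10⁻¹⁹) = 1.291 × 10⁻²⁴ kg·m/s.
λ = h/p = 6.626 × 10⁻³⁴ / 1.291 × 10⁻²⁴ = 5.13 × 10⁻¹⁰ m = 513 pm.

λ = 513 pm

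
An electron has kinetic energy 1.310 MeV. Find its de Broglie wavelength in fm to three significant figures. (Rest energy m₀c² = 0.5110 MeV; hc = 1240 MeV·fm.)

λ = 709 fm

Total energy E = KE + m₀c² = 1.310 + 0.5110 = 1.8210 MeV.
(pc)² = E² − (m₀c²)² = (1.8210)² − (0.5110)² = 3.055 MeV², so pc = 1.748 MeV.
λ = hc/(pc) = 1240 MeV·fm / 1.748 MeV = 709 fm.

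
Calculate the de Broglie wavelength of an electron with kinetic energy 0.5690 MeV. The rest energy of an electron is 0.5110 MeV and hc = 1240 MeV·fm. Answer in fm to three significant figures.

λ = 1300 fm

Total energy E = KE + m₀c² = 0.5690 + 0.5110 = 1.0800 MeV.
(pc)² = E² − (m₀c²)² = (1.0800)² − (0.5110)² = 0.9053 MeV², so pc = 0.9515 MeV.
λ = hc/(pc) = 1240 MeV·fm / 0.9515 MeV = 1300 fm.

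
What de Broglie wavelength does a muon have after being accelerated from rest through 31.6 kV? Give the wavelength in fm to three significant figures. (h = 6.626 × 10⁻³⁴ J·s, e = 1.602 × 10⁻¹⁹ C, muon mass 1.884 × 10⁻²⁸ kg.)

λ = 480 fm

KE = eV = 1.602 × 10⁻¹⁹ × 3.160 × 10⁴ = 5.062 × 10⁻¹⁵ J.
p = √(2mKE) = √(2 × 1.884 × 10⁻²⁸ × 5.062 × 10⁻¹⁵) = 1.381 × 10⁻²¹ kg·m/s.
λ = h/p = 6.626 × 10⁻³⁴ / 1.381 × 10⁻²¹ = 4.80 × 10⁻¹³ m = 480 fm.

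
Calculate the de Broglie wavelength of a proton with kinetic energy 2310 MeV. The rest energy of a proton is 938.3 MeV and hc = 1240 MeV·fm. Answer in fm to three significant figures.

λ = 0.399 fm

Total energy E = KE + m₀c² = 2310 + 938.3 = 3248.3 MeV.
(pc)² = E² − (m₀c²)² = (3248.3)² − (938.3)² = 9.671 × 10⁶ MeV², so pc = 3110 MeV.
λ = hc/(pc) = 1240 MeV·fm / 3110 MeV = 0.399 fm.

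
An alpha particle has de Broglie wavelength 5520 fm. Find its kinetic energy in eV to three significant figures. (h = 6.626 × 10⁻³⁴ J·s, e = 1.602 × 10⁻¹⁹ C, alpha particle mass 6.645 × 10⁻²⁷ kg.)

p = h/λ = 6.626 × 10⁻³⁴ / 5.520 × 10⁻¹² = 1.200 × 10⁻²² kg·m/s.
KE = p²/(2m) = (1.200 × 10⁻²²)² / (2 × 6.645 × 10⁻²⁷) = 1.084 × 10⁻¹⁸ J = 6.77 eV.

KE = 6.77 eV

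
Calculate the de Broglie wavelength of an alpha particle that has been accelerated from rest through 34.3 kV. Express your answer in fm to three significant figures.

KE = 2eV = 2 × 1.602 × 10⁻¹⁹ × 3.430 × 10⁴ = 1.099 × 10⁻¹⁴ J.
p = √(2mKE) = √(2 × 6.645 × 10⁻²⁷ × 1.099 × 10⁻¹⁴) = 1.209 × 10⁻²⁰ kg·m/s.
λ = h/p = 6.626 × 10⁻³⁴ / 1.209 × 10⁻²⁰ = 5.48 × 10⁻¹⁴ m = 54.8 fm.

λ = 54.8 fm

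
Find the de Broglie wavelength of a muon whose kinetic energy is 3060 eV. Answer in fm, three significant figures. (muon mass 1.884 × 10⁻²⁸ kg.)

KE = 3060 eV = 4.902 × 10⁻¹⁶ J.
p = √(2mKE) = √(2 × 1.884 × 10⁻²⁸ × 4.902 × 10⁻¹⁶) = 4.298 × 10⁻²² kg·m/s.
λ = h/p = 6.626 × 10⁻³⁴ / 4.298 × 10⁻²² = 1.54 × 10⁻¹² m = 1540 fm.

λ = 1540 fm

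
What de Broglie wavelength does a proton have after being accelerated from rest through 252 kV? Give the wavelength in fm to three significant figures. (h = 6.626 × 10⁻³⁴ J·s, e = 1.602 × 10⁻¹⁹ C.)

KE = eV = 1.602 × 10⁻¹⁹ × 2.520 × 10⁵ = 4.037 × 10⁻¹⁴ J.
p = √(2mKE) = √(2 × 1.673 × 10⁻²⁷ × 4.037 × 10⁻¹⁴) = 1.162 × 10⁻²⁰ kg·m/s.
λ = h/p = 6.626 × 10⁻³⁴ / 1.162 × 10⁻²⁰ = 5.70 × 10⁻¹⁴ m = 57.0 fm.

λ = 57.0 fm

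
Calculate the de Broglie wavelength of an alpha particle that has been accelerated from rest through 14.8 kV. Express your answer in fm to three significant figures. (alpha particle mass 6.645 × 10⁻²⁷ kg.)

λ = 83.5 fm

KE = 2eV = 2 × 1.602 × 10⁻¹⁹ × 1.480 × 10⁴ = 4.742 × 10⁻¹⁵ J.
p = √(2mKE) = √(2 × 6.645 × 10⁻²⁷ × 4.742 × 10⁻¹⁵) = 7.939 × 10⁻²¹ kg·m/s.
λ = h/p = 6.626 × 10⁻³⁴ / 7.939 × 10⁻²¹ = 8.35 × 10⁻¹⁴ m = 83.5 fm.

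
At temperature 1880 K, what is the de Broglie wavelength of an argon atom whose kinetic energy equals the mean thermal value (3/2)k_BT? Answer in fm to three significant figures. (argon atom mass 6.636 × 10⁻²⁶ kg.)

KE = (3/2)k_BT = 1.5 × 1.381 × 10⁻²³ × 1880 = 3.894 × 10⁻²⁰ J.
p = √(2mKE) = √(2 × 6.636 × 10⁻²⁶ × 3.894 × 10⁻²⁰) = 7.189 × 10⁻²³ kg·m/s.
λ = h/p = 9.22 × 10⁻¹² m = 9220 fm.

λ = 9220 fm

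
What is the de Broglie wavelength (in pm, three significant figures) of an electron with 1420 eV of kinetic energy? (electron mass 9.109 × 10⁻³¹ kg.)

KE = 1420 eV = 2.275 × 10⁻¹⁶ J.
p = √(2mKE) = √(2 × 9.109 × 10⁻³¹ × 2.275 × 10⁻¹⁶) = 2.036 × 10⁻²³ kg·m/s.
λ = h/p = 6.626 × 10⁻³⁴ / 2.036 × 10⁻²³ = 3.25 × 10⁻¹¹ m = 32.5 pm.

λ = 32.5 pm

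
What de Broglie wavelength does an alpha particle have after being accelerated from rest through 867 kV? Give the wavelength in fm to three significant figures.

λ = 10.9 fm

KE = 2eV = 2 × 1.602 × 10⁻¹⁹ × 8.670 × 10⁵ = 2.778 × 10⁻¹³ J.
p = √(2mKE) = √(2 × 6.645 × 10⁻²⁷ × 2.778 × 10⁻¹³) = 6.076 × 10⁻²⁰ kg·m/s.
λ = h/p = 6.626 × 10⁻³⁴ / 6.076 × 10⁻²⁰ = 1.09 × 10⁻¹⁴ m = 10.9 fm.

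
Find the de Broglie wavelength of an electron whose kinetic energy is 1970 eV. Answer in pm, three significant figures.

KE = 1970 eV = 3.156 × 10⁻¹⁶ J.
p = √(2mKE) = √(2 × 9.109 × 10⁻³¹ × 3.156 × 10⁻¹⁶) = 2.398 × 10⁻²³ kg·m/s.
λ = h/p = 6.626 × 10⁻³⁴ / 2.398 × 10⁻²³ = 2.76 × 10⁻¹¹ m = 27.6 pm.

λ = 27.6 pm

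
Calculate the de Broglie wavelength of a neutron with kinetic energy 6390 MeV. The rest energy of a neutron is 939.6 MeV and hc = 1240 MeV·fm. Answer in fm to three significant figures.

Total energy E = KE + m₀c² = 6390 + 939.6 = 7329.6 MeV.
(pc)² = E² − (m₀c²)² = (7329.6)² − (939.6)² = 5.284 × 10⁷ MeV², so pc = 7269 MeV.
λ = hc/(pc) = 1240 MeV·fm / 7269 MeV = 0.171 fm.

λ = 0.171 fm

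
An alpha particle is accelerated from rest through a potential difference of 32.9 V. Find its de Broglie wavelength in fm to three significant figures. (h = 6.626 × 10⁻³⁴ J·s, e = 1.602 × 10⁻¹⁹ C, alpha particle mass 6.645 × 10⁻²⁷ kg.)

λ = 1770 fm

KE = 2eV = 2 × 1.602 × 10⁻¹⁹ × 32.90 = 1.054 × 10⁻¹⁷ J.
p = √(2mKE) = √(2 × 6.645 × 10⁻²⁷ × 1.054 × 10⁻¹⁷) = 3.743 × 10⁻²² kg·m/s.
λ = h/p = 6.626 × 10⁻³⁴ / 3.743 × 10⁻²² = 1.77 × 10⁻¹² m = 1770 fm.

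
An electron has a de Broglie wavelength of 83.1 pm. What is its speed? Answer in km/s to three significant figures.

p = h/λ = 6.626 × 10⁻³⁴ / 8.310 × 10⁻¹¹ = 7.974 × 10⁻²⁴ kg·m/s.
v = p/m = 7.974 × 10⁻²⁴ / 9.109 × 10⁻³¹ = 8.75 × 10⁶ m/s = 8750 km/s.

v = 8750 km/s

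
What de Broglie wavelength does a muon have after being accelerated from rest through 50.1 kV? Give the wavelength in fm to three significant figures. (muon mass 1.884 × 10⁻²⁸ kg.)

λ = 381 fm

KE = eV = 1.602 × 10⁻¹⁹ × 5.010 × 10⁴ = 8.026 × 10⁻¹⁵ J.
p = √(2mKE) = √(2 × 1.884 × 10⁻²⁸ × 8.026 × 10⁻¹⁵) = 1.739 × 10⁻²¹ kg·m/s.
λ = h/p = 6.626 × 10⁻³⁴ / 1.739 × 10⁻²¹ = 3.81 × 10⁻¹³ m = 381 fm.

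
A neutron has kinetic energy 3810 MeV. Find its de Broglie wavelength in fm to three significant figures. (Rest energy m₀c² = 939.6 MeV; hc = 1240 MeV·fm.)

Total energy E = KE + m₀c² = 3810 + 939.6 = 4749.6 MeV.
(pc)² = E² − (m₀c²)² = (4749.6)² − (939.6)² = 2.168 × 10⁷ MeV², so pc = 4656 MeV.
λ = hc/(pc) = 1240 MeV·fm / 4656 MeV = 0.266 fm.

λ = 0.266 fm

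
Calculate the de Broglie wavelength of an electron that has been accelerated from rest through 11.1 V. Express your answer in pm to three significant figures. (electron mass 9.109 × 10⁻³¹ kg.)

KE = eV = 1.602 × 10⁻¹⁹ × 11.10 = 1.778 × 10⁻¹⁸ J.
p = √(2mKE) = √(2 × 9.109 × 10⁻³¹ × 1.778 × 10⁻¹⁸) = 1.800 × 10⁻²⁴ kg·m/s.
λ = h/p = 6.626 × 10⁻³⁴ / 1.800 × 10⁻²⁴ = 3.68 × 10⁻¹⁰ m = 368 pm.

λ = 368 pm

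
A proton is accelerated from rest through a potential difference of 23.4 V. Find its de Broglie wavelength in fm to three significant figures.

KE = eV = 1.602 × 10⁻¹⁹ × 23.40 = 3.749 × 10⁻¹⁸ J.
p = √(2mKE) = √(2 × 1.673 × 10⁻²⁷ × 3.749 × 10⁻¹⁸) = 1.120 × 10⁻²² kg·m/s.
λ = h/p = 6.626 × 10⁻³⁴ / 1.120 × 10⁻²² = 5.92 × 10⁻¹² m = 5920 fm.

λ = 5920 fm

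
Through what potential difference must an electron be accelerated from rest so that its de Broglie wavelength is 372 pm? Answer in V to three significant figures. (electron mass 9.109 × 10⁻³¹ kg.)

p = h/λ = 6.626 × 10⁻³⁴ / 3.720 × 10⁻¹⁰ = 1.781 × 10⁻²⁴ kg·m/s.
KE = p²/(2m) = 1.741 × 10⁻¹⁸ J.
V = KE/e = 1.741 × 10⁻¹⁸ / (1.602 × 10⁻¹⁹) = 10.9 V.

V = 10.9 V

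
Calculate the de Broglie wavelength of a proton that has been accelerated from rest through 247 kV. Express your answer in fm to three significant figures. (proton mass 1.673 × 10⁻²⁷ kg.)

λ = 57.6 fm

KE = eV = 1.602 × 10⁻¹⁹ × 2.470 × 10⁵ = 3.957 × 10⁻¹⁴ J.
p = √(2mKE) = √(2 × 1.673 × 10⁻²⁷ × 3.957 × 10⁻¹⁴) = 1.151 × 10⁻²⁰ kg·m/s.
λ = h/p = 6.626 × 10⁻³⁴ / 1.151 × 10⁻²⁰ = 5.76 × 10⁻¹⁴ m = 57.6 fm.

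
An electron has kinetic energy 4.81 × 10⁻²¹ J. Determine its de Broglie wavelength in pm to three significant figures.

p = √(2mKE) = √(2 × 9.109 × 10⁻³¹ × 4.810 × 10⁻²¹) = 9.361 × 10⁻²⁶ kg·m/s.
λ = h/p = 6.626 × 10⁻³⁴ / 9.361 × 10⁻²⁶ = 7.08 × 10⁻⁹ m = 7080 pm.

λ = 7080 pm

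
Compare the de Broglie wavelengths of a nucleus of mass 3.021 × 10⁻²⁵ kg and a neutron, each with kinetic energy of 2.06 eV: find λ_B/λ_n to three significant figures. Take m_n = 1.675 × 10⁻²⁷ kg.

λ_B/λ_n = 0.0745

At fixed KE, p = √(2mKE) so λ = h/p ∝ 1/√m.
λ_B/λ_n = √(m_n/m_B) = √(1.675 × 10⁻²⁷/3.021 × 10⁻²⁵) = √(5.545 × 10⁻³) = 0.0745.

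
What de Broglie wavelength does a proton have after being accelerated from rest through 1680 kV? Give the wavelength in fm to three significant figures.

λ = 22.1 fm

KE = eV = 1.602 × 10⁻¹⁹ × 1.680 × 10⁶ = 2.691 × 10⁻¹³ J.
p = √(2mKE) = √(2 × 1.673 × 10⁻²⁷ × 2.691 × 10⁻¹³) = 3.001 × 10⁻²⁰ kg·m/s.
λ = h/p = 6.626 × 10⁻³⁴ / 3.001 × 10⁻²⁰ = 2.21 × 10⁻¹⁴ m = 22.1 fm.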